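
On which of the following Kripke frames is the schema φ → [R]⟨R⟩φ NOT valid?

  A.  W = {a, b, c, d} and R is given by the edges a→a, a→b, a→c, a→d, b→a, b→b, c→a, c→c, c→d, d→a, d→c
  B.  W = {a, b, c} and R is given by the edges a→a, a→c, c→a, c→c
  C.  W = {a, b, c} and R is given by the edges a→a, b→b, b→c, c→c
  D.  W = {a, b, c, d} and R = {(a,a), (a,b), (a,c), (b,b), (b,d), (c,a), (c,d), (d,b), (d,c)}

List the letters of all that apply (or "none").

The schema φ → [R]⟨R⟩φ is axiom B; it is valid on a frame iff R is symmetric.
(A) R is symmetric (every R-edge is matched by its reverse), so the schema is valid here.
(B) R is symmetric (every R-edge is matched by its reverse), so the schema is valid here.
(C) R is not symmetric (b R c but not c R b), so the schema fails here.
(D) R is not symmetric (a R b but not b R a), so the schema fails here.

C, D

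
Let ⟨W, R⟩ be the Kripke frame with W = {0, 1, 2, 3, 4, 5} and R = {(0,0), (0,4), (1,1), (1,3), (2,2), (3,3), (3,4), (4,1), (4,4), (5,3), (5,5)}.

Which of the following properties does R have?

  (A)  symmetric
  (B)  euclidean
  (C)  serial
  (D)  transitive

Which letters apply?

(A) not symmetric: 0 R 4 but not 4 R 0.
(B) not euclidean: 0 R 4 and 0 R 0 but not 4 R 0.
(C) serial: every world has an R-successor.
(D) not transitive: 0 R 4 and 4 R 1 but not 0 R 1.

C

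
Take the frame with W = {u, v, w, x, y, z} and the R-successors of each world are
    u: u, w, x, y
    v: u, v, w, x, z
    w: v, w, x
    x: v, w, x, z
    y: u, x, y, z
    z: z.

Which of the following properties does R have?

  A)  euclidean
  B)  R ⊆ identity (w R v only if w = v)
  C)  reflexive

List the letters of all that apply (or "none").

C

(A) not euclidean: u R w and u R u but not w R u.
(B) not ⊆ identity: u R w with u ≠ w.
(C) reflexive: each world relates to itself.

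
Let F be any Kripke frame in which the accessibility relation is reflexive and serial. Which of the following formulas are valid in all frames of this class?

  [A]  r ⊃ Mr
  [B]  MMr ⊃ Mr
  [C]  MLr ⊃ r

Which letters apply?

A

(A) r ⊃ Mr (the dual of axiom T) characterises the reflexive frames. Every such R is reflexive — valid.
(B) MMr ⊃ Mr is the dual of axiom 4, which corresponds to transitivity. Such an R need not be transitive — not valid.
(C) MLr ⊃ r (the dual of axiom B) characterises the symmetric frames. Such an R need not be symmetric — not valid.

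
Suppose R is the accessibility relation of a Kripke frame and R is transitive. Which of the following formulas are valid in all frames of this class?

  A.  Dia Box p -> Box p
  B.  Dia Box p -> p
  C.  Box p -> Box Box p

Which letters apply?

(A) Dia Box p -> Box p is the dual of axiom 5; it is valid on a frame exactly when R is euclidean. Such an R need not be euclidean, so not valid.
(B) Dia Box p -> p is the dual of axiom B, which corresponds to symmetry. Such an R need not be symmetric — not valid.
(C) Box p -> Box Box p is axiom 4; it is valid on a frame exactly when R is transitive. Every such R is transitive, so valid.

C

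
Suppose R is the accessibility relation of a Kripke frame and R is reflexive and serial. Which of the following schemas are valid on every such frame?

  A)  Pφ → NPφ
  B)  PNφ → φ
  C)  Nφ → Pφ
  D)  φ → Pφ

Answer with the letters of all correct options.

(A) axiom 5: valid iff R is euclidean. Such an R need not be euclidean — not valid.
(B) PNφ → φ is the dual of axiom B; it is valid on a frame exactly when R is symmetric. Such an R need not be symmetric, so not valid.
(C) Nφ → Pφ (axiom D) characterises the serial frames. Every such R is serial — valid.
(D) φ → Pφ is the dual of axiom T; it is valid on a frame exactly when R is reflexive. Every such R is reflexive, so valid.

C, D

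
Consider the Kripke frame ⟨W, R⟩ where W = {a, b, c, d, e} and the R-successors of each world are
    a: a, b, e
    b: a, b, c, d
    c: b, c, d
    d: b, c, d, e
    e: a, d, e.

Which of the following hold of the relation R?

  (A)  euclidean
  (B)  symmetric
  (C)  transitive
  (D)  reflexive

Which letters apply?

(A) not euclidean: a R b and a R e but not b R e.
(B) symmetric: every R-edge is matched by its reverse.
(C) not transitive: a R b and b R c but not a R c.
(D) reflexive: each world relates to itself.

B, D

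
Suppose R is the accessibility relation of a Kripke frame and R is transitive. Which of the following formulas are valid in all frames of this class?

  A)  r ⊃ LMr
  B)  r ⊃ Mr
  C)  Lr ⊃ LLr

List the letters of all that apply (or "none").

(A) r ⊃ LMr (axiom B) characterises the symmetric frames. Such an R need not be symmetric — not valid.
(B) r ⊃ Mr is the dual of axiom T, which corresponds to reflexivity. Such an R need not be reflexive — not valid.
(C) axiom 4: valid iff R is transitive. Every such R is transitive — valid.

C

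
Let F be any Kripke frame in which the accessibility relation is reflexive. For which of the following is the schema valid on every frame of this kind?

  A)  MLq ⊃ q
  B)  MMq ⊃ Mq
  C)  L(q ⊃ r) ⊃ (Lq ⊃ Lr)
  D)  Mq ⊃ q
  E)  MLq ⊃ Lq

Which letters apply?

C

A reflexive relation is serial.
(A) MLq ⊃ q is the dual of axiom B, which corresponds to symmetry. Such an R need not be symmetric — not valid.
(B) MMq ⊃ Mq is the dual of axiom 4, which corresponds to transitivity. Such an R need not be transitive — not valid.
(C) L(q ⊃ r) ⊃ (Lq ⊃ Lr) is the K axiom; it holds on all frames — valid.
(D) Mq ⊃ q (the converse of T) corresponds to R being a subset of the identity. Such an R need not be a subset of the identity, so not valid.
(E) the dual of axiom 5: valid iff R is euclidean. Such an R need not be euclidean — not valid.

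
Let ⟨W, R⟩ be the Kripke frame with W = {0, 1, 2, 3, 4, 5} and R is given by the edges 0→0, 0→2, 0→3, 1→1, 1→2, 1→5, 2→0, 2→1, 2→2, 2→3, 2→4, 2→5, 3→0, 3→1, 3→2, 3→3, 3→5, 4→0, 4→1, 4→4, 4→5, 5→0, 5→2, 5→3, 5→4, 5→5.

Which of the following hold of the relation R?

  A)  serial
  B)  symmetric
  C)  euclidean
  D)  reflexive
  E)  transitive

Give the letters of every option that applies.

A, D

(A) serial: every world has an R-successor.
(B) not symmetric: 1 R 5 but not 5 R 1.
(C) not euclidean: 1 R 5 and 1 R 1 but not 5 R 1.
(D) reflexive: each world relates to itself.
(E) not transitive: 0 R 2 and 2 R 1 but not 0 R 1.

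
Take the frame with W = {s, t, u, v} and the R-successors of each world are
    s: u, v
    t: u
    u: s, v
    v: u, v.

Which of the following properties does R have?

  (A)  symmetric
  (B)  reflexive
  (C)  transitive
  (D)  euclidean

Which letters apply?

none

(A) not symmetric: s R v but not v R s.
(B) not reflexive: not s R s.
(C) not transitive: s R u and u R s but not s R s.
(D) not euclidean: u R v and u R s but not v R s.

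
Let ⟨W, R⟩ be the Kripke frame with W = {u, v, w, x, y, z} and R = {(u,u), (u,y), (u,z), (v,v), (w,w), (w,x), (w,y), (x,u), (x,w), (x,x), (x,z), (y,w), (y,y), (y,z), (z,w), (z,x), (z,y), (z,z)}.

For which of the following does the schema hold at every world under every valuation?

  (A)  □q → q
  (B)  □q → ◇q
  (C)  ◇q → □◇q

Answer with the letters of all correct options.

A, B

R is reflexive: each world relates to itself.
R is not euclidean: u R y and u R u but not y R u.
R is serial: every world has an R-successor.
(A) □q → q is axiom T; it is valid on a frame exactly when R is reflexive. R is reflexive, so valid.
(B) □q → ◇q is axiom D; it is valid on a frame exactly when R is serial. R is serial, so valid.
(C) ◇q → □◇q is axiom 5; it is valid on a frame exactly when R is euclidean. R is not euclidean, so not valid.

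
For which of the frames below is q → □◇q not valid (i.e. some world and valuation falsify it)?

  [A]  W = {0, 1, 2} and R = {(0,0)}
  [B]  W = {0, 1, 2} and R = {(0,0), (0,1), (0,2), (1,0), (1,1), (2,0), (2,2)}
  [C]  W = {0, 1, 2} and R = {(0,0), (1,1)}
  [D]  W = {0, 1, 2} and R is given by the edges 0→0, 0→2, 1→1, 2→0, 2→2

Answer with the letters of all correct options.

none

The schema q → □◇q is axiom B; it is valid on a frame iff R is symmetric.
(A) R is symmetric (every R-edge is matched by its reverse), so the schema is valid here.
(B) R is symmetric (every R-edge is matched by its reverse), so the schema is valid here.
(C) R is symmetric (every R-edge is matched by its reverse), so the schema is valid here.
(D) R is symmetric (every R-edge is matched by its reverse), so the schema is valid here.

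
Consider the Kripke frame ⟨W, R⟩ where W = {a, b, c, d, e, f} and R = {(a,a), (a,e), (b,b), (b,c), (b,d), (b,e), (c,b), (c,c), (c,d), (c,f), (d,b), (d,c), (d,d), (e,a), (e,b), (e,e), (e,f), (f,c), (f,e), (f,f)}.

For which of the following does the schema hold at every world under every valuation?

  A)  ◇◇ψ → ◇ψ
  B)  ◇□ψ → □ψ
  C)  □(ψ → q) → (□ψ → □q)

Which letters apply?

R is not transitive: a R e and e R b but not a R b.
R is not euclidean: b R c and b R e but not c R e.
(A) ◇◇ψ → ◇ψ is the dual of axiom 4, which corresponds to transitivity. R is not transitive — not valid.
(B) ◇□ψ → □ψ is the dual of axiom 5, which corresponds to the euclidean property. R is not euclidean — not valid.
(C) □(ψ → q) → (□ψ → □q) is the K axiom; it holds on all frames — valid.

C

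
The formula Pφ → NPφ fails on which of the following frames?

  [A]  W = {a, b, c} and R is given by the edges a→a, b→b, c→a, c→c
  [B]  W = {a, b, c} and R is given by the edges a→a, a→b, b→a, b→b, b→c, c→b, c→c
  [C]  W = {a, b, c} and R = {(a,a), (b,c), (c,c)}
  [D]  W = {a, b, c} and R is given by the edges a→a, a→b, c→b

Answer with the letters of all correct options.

The schema Pφ → NPφ is axiom 5; it is valid on a frame iff R is euclidean.
(A) R is not euclidean (c R a and c R c but not a R c), so the schema fails here.
(B) R is not euclidean (b R a and b R c but not a R c), so the schema fails here.
(C) R is euclidean (any two R-successors of the same world are R-related), so the schema is valid here.
(D) R is not euclidean (a R b and a R a but not b R a), so the schema fails here.

A, B, D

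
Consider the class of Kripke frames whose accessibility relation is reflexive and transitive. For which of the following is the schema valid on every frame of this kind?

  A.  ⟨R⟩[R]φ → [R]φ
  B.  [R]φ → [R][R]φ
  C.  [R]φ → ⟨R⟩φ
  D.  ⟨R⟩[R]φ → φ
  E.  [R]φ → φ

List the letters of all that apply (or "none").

Reflexive relations are serial.
(A) the dual of axiom 5: valid iff R is euclidean. Such an R need not be euclidean — not valid.
(B) axiom 4: valid iff R is transitive. Every such R is transitive — valid.
(C) [R]φ → ⟨R⟩φ is axiom D, which corresponds to seriality. Every such R is serial — valid.
(D) ⟨R⟩[R]φ → φ is the dual of axiom B; it is valid on a frame exactly when R is symmetric. Such an R need not be symmetric, so not valid.
(E) [R]φ → φ is axiom T; it is valid on a frame exactly when R is reflexive. Every such R is reflexive, so valid.

B, C, E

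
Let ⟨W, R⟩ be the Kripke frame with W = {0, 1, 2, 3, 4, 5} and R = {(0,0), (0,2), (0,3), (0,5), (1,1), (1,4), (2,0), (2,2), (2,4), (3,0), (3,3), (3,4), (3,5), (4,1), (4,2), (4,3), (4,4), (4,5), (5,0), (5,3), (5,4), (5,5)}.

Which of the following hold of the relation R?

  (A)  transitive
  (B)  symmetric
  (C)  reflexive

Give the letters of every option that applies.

B, C

(A) not transitive: 0 R 2 and 2 R 4 but not 0 R 4.
(B) symmetric: every R-edge is matched by its reverse.
(C) reflexive: each world relates to itself.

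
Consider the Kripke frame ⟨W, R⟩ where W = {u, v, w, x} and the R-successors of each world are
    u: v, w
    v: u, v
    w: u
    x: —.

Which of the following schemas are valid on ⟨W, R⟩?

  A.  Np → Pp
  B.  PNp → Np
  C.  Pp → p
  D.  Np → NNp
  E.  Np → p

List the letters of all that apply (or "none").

none

R is not reflexive: not u R u.
R is not transitive: u R v and v R u but not u R u.
R is not euclidean: u R v and u R w but not v R w.
R is not serial: x has no R-successor.
R is not a subset of the identity: u R v with u ≠ v.
(A) Np → Pp is axiom D, which corresponds to seriality. R is not serial — not valid.
(B) PNp → Np is the dual of axiom 5; it is valid on a frame exactly when R is euclidean. R is not euclidean, so not valid.
(C) Pp → p is the converse of T; it holds exactly when R ⊆ identity. Here R ⊄ identity — not valid.
(D) axiom 4: valid iff R is transitive. R is not transitive — not valid.
(E) Np → p is axiom T, which corresponds to reflexivity. R is not reflexive — not valid.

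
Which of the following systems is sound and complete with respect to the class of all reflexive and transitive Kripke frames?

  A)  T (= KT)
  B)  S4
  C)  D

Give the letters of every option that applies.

(A) T (= KT) is determined by the class of reflexive frames.
(B) S4 is determined by exactly this class.
(C) D is determined by the class of serial frames.

B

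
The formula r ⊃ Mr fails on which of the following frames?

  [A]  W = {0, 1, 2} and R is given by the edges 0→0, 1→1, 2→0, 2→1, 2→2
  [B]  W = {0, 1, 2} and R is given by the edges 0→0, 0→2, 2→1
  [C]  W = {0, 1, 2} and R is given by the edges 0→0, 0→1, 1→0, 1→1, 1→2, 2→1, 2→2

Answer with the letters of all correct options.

B

The schema r ⊃ Mr is the dual of axiom T; it is valid on a frame iff R is reflexive.
(A) R is reflexive (each world relates to itself), so the schema is valid here.
(B) R is not reflexive (not 1 R 1), so the schema fails here.
(C) R is reflexive (each world relates to itself), so the schema is valid here.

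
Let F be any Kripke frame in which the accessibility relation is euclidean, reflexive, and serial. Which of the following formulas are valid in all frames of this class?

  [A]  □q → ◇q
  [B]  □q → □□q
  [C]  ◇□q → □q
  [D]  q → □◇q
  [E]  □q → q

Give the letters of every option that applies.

A relation that is euclidean, reflexive, and serial is also symmetric and transitive.
(A) □q → ◇q (axiom D) characterises the serial frames. Every such R is serial — valid.
(B) □q → □□q is axiom 4; it is valid on a frame exactly when R is transitive. Every such R is transitive, so valid.
(C) ◇□q → □q is the dual of axiom 5, which corresponds to the euclidean property. Every such R is euclidean — valid.
(D) q → □◇q is axiom B, which corresponds to symmetry. Every such R is symmetric — valid.
(E) □q → q is axiom T; it is valid on a frame exactly when R is reflexive. Every such R is reflexive, so valid.

A, B, C, D, E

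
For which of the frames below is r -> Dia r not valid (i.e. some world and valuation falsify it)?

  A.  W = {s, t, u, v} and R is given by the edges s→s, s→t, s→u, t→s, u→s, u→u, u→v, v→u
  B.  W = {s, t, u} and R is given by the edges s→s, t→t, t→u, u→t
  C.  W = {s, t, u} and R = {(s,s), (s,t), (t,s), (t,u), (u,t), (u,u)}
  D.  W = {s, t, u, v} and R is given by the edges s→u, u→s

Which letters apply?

A, B, C, D

The schema r -> Dia r is the dual of axiom T; it is valid on a frame iff R is reflexive.
(A) R is not reflexive (not t R t), so the schema fails here.
(B) R is not reflexive (not u R u), so the schema fails here.
(C) R is not reflexive (not t R t), so the schema fails here.
(D) R is not reflexive (not s R s), so the schema fails here.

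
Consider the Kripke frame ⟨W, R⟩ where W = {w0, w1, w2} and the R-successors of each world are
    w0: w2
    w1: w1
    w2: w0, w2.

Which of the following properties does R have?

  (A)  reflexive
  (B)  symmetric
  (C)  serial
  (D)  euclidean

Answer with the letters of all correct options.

(A) not reflexive: not w0 R w0.
(B) symmetric: every R-edge is matched by its reverse.
(C) serial: every world has an R-successor.
(D) not euclidean: w2 R w0 and w2 R w0 but not w0 R w0.

B, C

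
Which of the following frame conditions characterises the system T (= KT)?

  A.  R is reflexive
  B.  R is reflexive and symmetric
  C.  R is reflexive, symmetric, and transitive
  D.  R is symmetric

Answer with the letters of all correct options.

A

(A) T (= KT) is sound and complete for exactly this class.
(B) this class determines B (= KTB), not T (= KT).
(C) this class determines S5, not T (= KT).
(D) this class determines KB, not T (= KT).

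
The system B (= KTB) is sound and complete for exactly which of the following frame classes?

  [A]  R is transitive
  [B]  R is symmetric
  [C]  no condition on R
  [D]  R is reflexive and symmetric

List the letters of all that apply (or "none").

D

(A) this class determines K4, not B (= KTB).
(B) this class determines KB, not B (= KTB).
(C) this class determines K, not B (= KTB).
(D) B (= KTB) is sound and complete for exactly this class.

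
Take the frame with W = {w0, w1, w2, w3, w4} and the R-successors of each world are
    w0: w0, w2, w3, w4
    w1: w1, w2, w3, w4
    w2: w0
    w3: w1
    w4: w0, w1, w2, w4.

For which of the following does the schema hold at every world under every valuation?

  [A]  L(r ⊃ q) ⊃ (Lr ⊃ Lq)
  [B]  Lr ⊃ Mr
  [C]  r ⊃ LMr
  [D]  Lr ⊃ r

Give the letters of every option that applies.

A, B

R is not reflexive: not w2 R w2.
R is not symmetric: w0 R w3 but not w3 R w0.
R is serial: every world has an R-successor.
(A) L(r ⊃ q) ⊃ (Lr ⊃ Lq) is axiom K, valid on every Kripke frame — valid.
(B) Lr ⊃ Mr is axiom D, which corresponds to seriality. R is serial — valid.
(C) r ⊃ LMr is axiom B; it is valid on a frame exactly when R is symmetric. R is not symmetric, so not valid.
(D) Lr ⊃ r is axiom T, which corresponds to reflexivity. R is not reflexive — not valid.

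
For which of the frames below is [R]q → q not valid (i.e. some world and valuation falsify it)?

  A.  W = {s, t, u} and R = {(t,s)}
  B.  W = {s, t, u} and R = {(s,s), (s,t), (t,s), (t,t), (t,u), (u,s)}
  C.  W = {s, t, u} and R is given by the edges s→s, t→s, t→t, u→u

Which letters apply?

The schema [R]q → q is axiom T; it is valid on a frame iff R is reflexive.
(A) R is not reflexive (not s R s), so the schema fails here.
(B) R is not reflexive (not u R u), so the schema fails here.
(C) R is reflexive (each world relates to itself), so the schema is valid here.

A, B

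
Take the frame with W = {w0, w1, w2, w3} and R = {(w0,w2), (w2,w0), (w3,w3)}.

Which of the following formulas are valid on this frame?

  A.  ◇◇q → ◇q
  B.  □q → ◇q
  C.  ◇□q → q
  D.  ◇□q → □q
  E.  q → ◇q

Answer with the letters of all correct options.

C

R is not reflexive: not w0 R w0.
R is symmetric: every R-edge is matched by its reverse.
R is not transitive: w0 R w2 and w2 R w0 but not w0 R w0.
R is not euclidean: w0 R w2 and w0 R w2 but not w2 R w2.
R is not serial: w1 has no R-successor.
(A) ◇◇q → ◇q is the dual of axiom 4; it is valid on a frame exactly when R is transitive. R is not transitive, so not valid.
(B) □q → ◇q is axiom D, which corresponds to seriality. R is not serial — not valid.
(C) the dual of axiom B: valid iff R is symmetric. R is symmetric — valid.
(D) ◇□q → □q is the dual of axiom 5; it is valid on a frame exactly when R is euclidean. R is not euclidean, so not valid.
(E) q → ◇q is the dual of axiom T, which corresponds to reflexivity. R is not reflexive — not valid.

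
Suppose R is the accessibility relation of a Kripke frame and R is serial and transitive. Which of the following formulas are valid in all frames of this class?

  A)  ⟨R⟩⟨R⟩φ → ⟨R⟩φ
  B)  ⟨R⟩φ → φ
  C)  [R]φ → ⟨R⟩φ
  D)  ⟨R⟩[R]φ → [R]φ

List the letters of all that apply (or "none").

(A) ⟨R⟩⟨R⟩φ → ⟨R⟩φ (the dual of axiom 4) characterises the transitive frames. Every such R is transitive — valid.
(B) ⟨R⟩φ → φ is the converse of T; it holds exactly when R ⊆ identity. Such an R need not be a subset of the identity — not valid.
(C) [R]φ → ⟨R⟩φ is axiom D, which corresponds to seriality. Every such R is serial — valid.
(D) ⟨R⟩[R]φ → [R]φ is the dual of axiom 5, which corresponds to the euclidean property. Such an R need not be euclidean — not valid.

A, C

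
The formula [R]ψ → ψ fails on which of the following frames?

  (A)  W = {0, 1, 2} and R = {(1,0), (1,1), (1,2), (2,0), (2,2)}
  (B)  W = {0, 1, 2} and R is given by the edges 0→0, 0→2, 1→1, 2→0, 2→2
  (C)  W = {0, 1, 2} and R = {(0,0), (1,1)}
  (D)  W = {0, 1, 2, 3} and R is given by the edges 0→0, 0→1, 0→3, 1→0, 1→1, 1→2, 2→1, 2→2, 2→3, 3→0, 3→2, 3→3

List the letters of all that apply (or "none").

The schema [R]ψ → ψ is axiom T; it is valid on a frame iff R is reflexive.
(A) R is not reflexive (not 0 R 0), so the schema fails here.
(B) R is reflexive (each world relates to itself), so the schema is valid here.
(C) R is not reflexive (not 2 R 2), so the schema fails here.
(D) R is reflexive (each world relates to itself), so the schema is valid here.

A, C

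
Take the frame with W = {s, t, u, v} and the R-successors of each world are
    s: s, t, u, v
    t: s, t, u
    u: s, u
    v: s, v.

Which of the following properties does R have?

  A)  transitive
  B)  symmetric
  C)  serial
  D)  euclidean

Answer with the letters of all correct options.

(A) not transitive: t R s and s R v but not t R v.
(B) not symmetric: t R u but not u R t.
(C) serial: every world has an R-successor.
(D) not euclidean: s R t and s R v but not t R v.

C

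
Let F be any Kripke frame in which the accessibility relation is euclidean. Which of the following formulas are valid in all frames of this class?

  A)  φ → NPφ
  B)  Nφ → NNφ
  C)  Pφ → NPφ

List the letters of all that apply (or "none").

(A) φ → NPφ (axiom B) characterises the symmetric frames. Such an R need not be symmetric — not valid.
(B) Nφ → NNφ (axiom 4) characterises the transitive frames. Such an R need not be transitive — not valid.
(C) Pφ → NPφ is axiom 5, which corresponds to the euclidean property. Every such R is euclidean — valid.

C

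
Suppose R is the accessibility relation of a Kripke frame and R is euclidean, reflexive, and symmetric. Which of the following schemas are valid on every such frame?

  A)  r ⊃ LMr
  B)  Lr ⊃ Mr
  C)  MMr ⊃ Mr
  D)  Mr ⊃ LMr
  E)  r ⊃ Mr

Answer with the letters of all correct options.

A, B, C, D, E

A relation that is euclidean, reflexive, and symmetric is also serial and transitive.
(A) r ⊃ LMr (axiom B) characterises the symmetric frames. Every such R is symmetric — valid.
(B) axiom D: valid iff R is serial. Every such R is serial — valid.
(C) the dual of axiom 4: valid iff R is transitive. Every such R is transitive — valid.
(D) Mr ⊃ LMr is axiom 5, which corresponds to the euclidean property. Every such R is euclidean — valid.
(E) r ⊃ Mr is the dual of axiom T, which corresponds to reflexivity. Every such R is reflexive — valid.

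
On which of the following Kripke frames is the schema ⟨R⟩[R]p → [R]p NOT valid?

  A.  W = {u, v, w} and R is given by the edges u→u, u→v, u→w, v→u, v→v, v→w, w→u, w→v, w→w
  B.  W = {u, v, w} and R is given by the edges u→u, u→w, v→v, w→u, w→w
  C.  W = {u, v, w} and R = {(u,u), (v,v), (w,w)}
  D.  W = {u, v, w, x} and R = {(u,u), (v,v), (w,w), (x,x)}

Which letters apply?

none

The schema ⟨R⟩[R]p → [R]p is the dual of axiom 5; it is valid on a frame iff R is euclidean.
(A) R is euclidean (any two R-successors of the same world are R-related), so the schema is valid here.
(B) R is euclidean (any two R-successors of the same world are R-related), so the schema is valid here.
(C) R is euclidean (any two R-successors of the same world are R-related), so the schema is valid here.
(D) R is euclidean (any two R-successors of the same world are R-related), so the schema is valid here.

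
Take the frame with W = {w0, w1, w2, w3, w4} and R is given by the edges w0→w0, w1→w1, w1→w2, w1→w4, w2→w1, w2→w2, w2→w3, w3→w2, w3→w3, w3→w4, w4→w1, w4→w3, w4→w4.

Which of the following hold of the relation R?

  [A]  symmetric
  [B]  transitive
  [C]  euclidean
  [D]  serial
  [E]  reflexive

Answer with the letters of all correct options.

(A) symmetric: every R-edge is matched by its reverse.
(B) not transitive: w1 R w2 and w2 R w3 but not w1 R w3.
(C) not euclidean: w1 R w2 and w1 R w4 but not w2 R w4.
(D) serial: every world has an R-successor.
(E) reflexive: each world relates to itself.

A, D, E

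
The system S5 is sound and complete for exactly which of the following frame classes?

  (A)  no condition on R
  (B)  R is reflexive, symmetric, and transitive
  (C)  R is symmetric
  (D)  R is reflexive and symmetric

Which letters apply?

B

(A) this class determines K, not S5.
(B) S5 is sound and complete for exactly this class.
(C) this class determines KB, not S5.
(D) this class determines B (= KTB), not S5.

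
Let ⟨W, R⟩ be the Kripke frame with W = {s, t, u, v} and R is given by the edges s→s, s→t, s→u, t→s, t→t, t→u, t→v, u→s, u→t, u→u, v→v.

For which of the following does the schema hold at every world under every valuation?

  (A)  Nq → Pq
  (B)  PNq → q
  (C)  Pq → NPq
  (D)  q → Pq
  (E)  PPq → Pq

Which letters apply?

A, D

R is reflexive: each world relates to itself.
R is not symmetric: t R v but not v R t.
R is not transitive: s R t and t R v but not s R v.
R is not euclidean: t R s and t R v but not s R v.
R is serial: every world has an R-successor.
(A) axiom D: valid iff R is serial. R is serial — valid.
(B) PNq → q is the dual of axiom B; it is valid on a frame exactly when R is symmetric. R is not symmetric, so not valid.
(C) Pq → NPq is axiom 5, which corresponds to the euclidean property. R is not euclidean — not valid.
(D) the dual of axiom T: valid iff R is reflexive. R is reflexive — valid.
(E) the dual of axiom 4: valid iff R is transitive. R is not transitive — not valid.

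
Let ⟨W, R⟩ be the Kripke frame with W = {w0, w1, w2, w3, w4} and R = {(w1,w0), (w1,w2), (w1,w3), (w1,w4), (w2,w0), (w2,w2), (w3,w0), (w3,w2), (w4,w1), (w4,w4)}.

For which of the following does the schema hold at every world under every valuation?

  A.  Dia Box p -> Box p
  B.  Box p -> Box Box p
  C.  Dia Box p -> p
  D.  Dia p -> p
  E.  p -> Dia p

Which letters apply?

none

R is not reflexive: not w0 R w0.
R is not symmetric: w1 R w0 but not w0 R w1.
R is not transitive: w1 R w4 and w4 R w1 but not w1 R w1.
R is not euclidean: w1 R w0 and w1 R w2 but not w0 R w2.
R is not a subset of the identity: w1 R w0 with w1 ≠ w0.
(A) the dual of axiom 5: valid iff R is euclidean. R is not euclidean — not valid.
(B) Box p -> Box Box p is axiom 4, which corresponds to transitivity. R is not transitive — not valid.
(C) Dia Box p -> p is the dual of axiom B; it is valid on a frame exactly when R is symmetric. R is not symmetric, so not valid.
(D) Dia p -> p is valid only on frames where every R-edge is a self-loop. Here R ⊄ identity — not valid.
(E) p -> Dia p is the dual of axiom T; it is valid on a frame exactly when R is reflexive. R is not reflexive, so not valid.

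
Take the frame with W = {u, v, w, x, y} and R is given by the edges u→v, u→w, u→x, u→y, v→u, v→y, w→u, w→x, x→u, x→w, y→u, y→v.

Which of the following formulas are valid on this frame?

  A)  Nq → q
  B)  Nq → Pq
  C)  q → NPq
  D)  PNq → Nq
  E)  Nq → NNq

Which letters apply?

R is not reflexive: not u R u.
R is symmetric: every R-edge is matched by its reverse.
R is not transitive: u R v and v R u but not u R u.
R is not euclidean: u R v and u R w but not v R w.
R is serial: every world has an R-successor.
(A) Nq → q is axiom T; it is valid on a frame exactly when R is reflexive. R is not reflexive, so not valid.
(B) axiom D: valid iff R is serial. R is serial — valid.
(C) q → NPq is axiom B, which corresponds to symmetry. R is symmetric — valid.
(D) PNq → Nq is the dual of axiom 5; it is valid on a frame exactly when R is euclidean. R is not euclidean, so not valid.
(E) Nq → NNq is axiom 4; it is valid on a frame exactly when R is transitive. R is not transitive, so not valid.

B, C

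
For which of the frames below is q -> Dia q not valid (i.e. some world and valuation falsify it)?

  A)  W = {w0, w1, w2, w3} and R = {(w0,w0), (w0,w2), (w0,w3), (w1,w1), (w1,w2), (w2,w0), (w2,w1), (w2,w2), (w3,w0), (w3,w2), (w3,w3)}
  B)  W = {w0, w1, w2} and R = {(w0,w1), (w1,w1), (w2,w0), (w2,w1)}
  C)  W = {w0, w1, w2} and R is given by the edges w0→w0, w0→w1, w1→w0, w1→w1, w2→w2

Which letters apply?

The schema q -> Dia q is the dual of axiom T; it is valid on a frame iff R is reflexive.
(A) R is reflexive (each world relates to itself), so the schema is valid here.
(B) R is not reflexive (not w0 R w0), so the schema fails here.
(C) R is reflexive (each world relates to itself), so the schema is valid here.

B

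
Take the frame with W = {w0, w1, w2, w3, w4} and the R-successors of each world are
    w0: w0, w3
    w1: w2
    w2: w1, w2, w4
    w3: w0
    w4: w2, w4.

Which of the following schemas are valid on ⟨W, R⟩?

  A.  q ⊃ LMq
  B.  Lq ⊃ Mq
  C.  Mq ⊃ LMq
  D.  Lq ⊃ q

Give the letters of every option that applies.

A, B

R is not reflexive: not w1 R w1.
R is symmetric: every R-edge is matched by its reverse.
R is not euclidean: w2 R w1 and w2 R w4 but not w1 R w4.
R is serial: every world has an R-successor.
(A) q ⊃ LMq is axiom B; it is valid on a frame exactly when R is symmetric. R is symmetric, so valid.
(B) axiom D: valid iff R is serial. R is serial — valid.
(C) Mq ⊃ LMq is axiom 5; it is valid on a frame exactly when R is euclidean. R is not euclidean, so not valid.
(D) Lq ⊃ q is axiom T, which corresponds to reflexivity. R is not reflexive — not valid.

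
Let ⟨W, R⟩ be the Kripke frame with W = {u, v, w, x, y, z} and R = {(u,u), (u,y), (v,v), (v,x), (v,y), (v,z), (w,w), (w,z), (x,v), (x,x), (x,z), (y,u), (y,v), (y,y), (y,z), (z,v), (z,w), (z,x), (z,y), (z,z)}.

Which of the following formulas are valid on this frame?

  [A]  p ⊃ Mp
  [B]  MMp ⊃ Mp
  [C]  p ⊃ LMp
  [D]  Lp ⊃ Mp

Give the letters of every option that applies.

A, C, D

R is reflexive: each world relates to itself.
R is symmetric: every R-edge is matched by its reverse.
R is not transitive: u R y and y R v but not u R v.
R is serial: every world has an R-successor.
(A) the dual of axiom T: valid iff R is reflexive. R is reflexive — valid.
(B) MMp ⊃ Mp is the dual of axiom 4, which corresponds to transitivity. R is not transitive — not valid.
(C) p ⊃ LMp (axiom B) characterises the symmetric frames. R is symmetric — valid.
(D) Lp ⊃ Mp is axiom D; it is valid on a frame exactly when R is serial. R is serial, so valid.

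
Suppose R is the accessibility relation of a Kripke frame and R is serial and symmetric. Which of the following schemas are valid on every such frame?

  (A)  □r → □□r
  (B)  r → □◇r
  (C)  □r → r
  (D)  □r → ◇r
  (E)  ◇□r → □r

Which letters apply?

B, D

(A) axiom 4: valid iff R is transitive. Such an R need not be transitive — not valid.
(B) r → □◇r (axiom B) characterises the symmetric frames. Every such R is symmetric — valid.
(C) □r → r is axiom T; it is valid on a frame exactly when R is reflexive. Such an R need not be reflexive, so not valid.
(D) axiom D: valid iff R is serial. Every such R is serial — valid.
(E) ◇□r → □r is the dual of axiom 5; it is valid on a frame exactly when R is euclidean. Such an R need not be euclidean, so not valid.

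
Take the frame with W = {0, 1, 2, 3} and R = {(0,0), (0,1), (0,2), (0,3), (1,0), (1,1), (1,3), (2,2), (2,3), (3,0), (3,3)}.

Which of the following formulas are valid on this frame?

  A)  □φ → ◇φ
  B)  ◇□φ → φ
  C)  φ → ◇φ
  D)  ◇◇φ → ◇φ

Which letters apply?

R is reflexive: each world relates to itself.
R is not symmetric: 0 R 2 but not 2 R 0.
R is not transitive: 1 R 0 and 0 R 2 but not 1 R 2.
R is serial: every world has an R-successor.
(A) □φ → ◇φ is axiom D, which corresponds to seriality. R is serial — valid.
(B) ◇□φ → φ is the dual of axiom B; it is valid on a frame exactly when R is symmetric. R is not symmetric, so not valid.
(C) φ → ◇φ is the dual of axiom T; it is valid on a frame exactly when R is reflexive. R is reflexive, so valid.
(D) ◇◇φ → ◇φ (the dual of axiom 4) characterises the transitive frames. R is not transitive — not valid.

A, C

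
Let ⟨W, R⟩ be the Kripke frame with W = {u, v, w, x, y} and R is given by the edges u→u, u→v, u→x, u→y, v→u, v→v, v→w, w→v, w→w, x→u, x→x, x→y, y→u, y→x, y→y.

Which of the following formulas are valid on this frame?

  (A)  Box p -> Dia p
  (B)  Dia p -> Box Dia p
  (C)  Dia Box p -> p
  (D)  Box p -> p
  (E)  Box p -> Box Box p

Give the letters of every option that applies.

A, C, D

R is reflexive: each world relates to itself.
R is symmetric: every R-edge is matched by its reverse.
R is not transitive: u R v and v R w but not u R w.
R is not euclidean: u R v and u R x but not v R x.
R is serial: every world has an R-successor.
(A) Box p -> Dia p is axiom D; it is valid on a frame exactly when R is serial. R is serial, so valid.
(B) Dia p -> Box Dia p (axiom 5) characterises the euclidean frames. R is not euclidean — not valid.
(C) the dual of axiom B: valid iff R is symmetric. R is symmetric — valid.
(D) Box p -> p is axiom T, which corresponds to reflexivity. R is reflexive — valid.
(E) Box p -> Box Box p is axiom 4; it is valid on a frame exactly when R is transitive. R is not transitive, so not valid.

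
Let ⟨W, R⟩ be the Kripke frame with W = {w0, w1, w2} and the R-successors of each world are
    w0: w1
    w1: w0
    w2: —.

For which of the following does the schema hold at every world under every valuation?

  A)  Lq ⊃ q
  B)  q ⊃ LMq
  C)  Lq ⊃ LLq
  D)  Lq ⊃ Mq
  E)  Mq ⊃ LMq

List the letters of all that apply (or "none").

R is not reflexive: not w0 R w0.
R is symmetric: every R-edge is matched by its reverse.
R is not transitive: w0 R w1 and w1 R w0 but not w0 R w0.
R is not euclidean: w0 R w1 and w0 R w1 but not w1 R w1.
R is not serial: w2 has no R-successor.
(A) Lq ⊃ q is axiom T, which corresponds to reflexivity. R is not reflexive — not valid.
(B) q ⊃ LMq is axiom B, which corresponds to symmetry. R is symmetric — valid.
(C) Lq ⊃ LLq is axiom 4; it is valid on a frame exactly when R is transitive. R is not transitive, so not valid.
(D) axiom D: valid iff R is serial. R is not serial — not valid.
(E) Mq ⊃ LMq (axiom 5) characterises the euclidean frames. R is not euclidean — not valid.

B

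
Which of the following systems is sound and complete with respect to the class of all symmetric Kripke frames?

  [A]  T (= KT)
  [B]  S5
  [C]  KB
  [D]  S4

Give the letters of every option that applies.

C

(A) T (= KT) is determined by the class of reflexive frames.
(B) S5 is determined by the class of reflexive, symmetric, and transitive frames.
(C) KB is determined by exactly this class.
(D) S4 is determined by the class of reflexive and transitive frames.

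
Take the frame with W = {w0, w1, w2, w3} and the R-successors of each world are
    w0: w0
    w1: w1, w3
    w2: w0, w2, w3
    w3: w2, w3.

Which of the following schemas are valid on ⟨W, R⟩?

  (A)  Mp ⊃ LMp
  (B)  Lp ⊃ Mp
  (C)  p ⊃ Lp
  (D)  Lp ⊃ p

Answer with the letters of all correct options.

R is reflexive: each world relates to itself.
R is not euclidean: w1 R w3 and w1 R w1 but not w3 R w1.
R is serial: every world has an R-successor.
R is not a subset of the identity: w1 R w3 with w1 ≠ w3.
(A) Mp ⊃ LMp is axiom 5, which corresponds to the euclidean property. R is not euclidean — not valid.
(B) Lp ⊃ Mp is axiom D, which corresponds to seriality. R is serial — valid.
(C) p ⊃ Lp (equivalent to ◇p→p) corresponds to R being a subset of the identity. Here R ⊄ identity, so not valid.
(D) Lp ⊃ p is axiom T, which corresponds to reflexivity. R is reflexive — valid.

B, D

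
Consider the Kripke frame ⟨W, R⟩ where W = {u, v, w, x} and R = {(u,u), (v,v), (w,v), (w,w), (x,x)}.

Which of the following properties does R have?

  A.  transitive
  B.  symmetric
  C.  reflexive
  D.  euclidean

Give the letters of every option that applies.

(A) transitive: R is closed under composition.
(B) not symmetric: w R v but not v R w.
(C) reflexive: each world relates to itself.
(D) not euclidean: w R v and w R w but not v R w.

A, C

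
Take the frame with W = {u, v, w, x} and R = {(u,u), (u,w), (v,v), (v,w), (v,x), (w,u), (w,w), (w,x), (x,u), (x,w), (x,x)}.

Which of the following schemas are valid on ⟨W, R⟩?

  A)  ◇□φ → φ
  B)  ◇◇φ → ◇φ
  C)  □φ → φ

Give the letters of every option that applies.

C

R is reflexive: each world relates to itself.
R is not symmetric: v R w but not w R v.
R is not transitive: u R w and w R x but not u R x.
(A) ◇□φ → φ is the dual of axiom B; it is valid on a frame exactly when R is symmetric. R is not symmetric, so not valid.
(B) the dual of axiom 4: valid iff R is transitive. R is not transitive — not valid.
(C) axiom T: valid iff R is reflexive. R is reflexive — valid.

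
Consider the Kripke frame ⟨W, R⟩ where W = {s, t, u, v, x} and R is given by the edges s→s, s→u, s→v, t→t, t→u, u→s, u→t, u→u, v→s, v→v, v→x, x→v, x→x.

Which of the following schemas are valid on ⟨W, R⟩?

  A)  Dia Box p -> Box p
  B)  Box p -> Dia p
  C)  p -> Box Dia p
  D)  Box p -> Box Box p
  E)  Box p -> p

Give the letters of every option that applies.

B, C, E

R is reflexive: each world relates to itself.
R is symmetric: every R-edge is matched by its reverse.
R is not transitive: s R u and u R t but not s R t.
R is not euclidean: s R u and s R v but not u R v.
R is serial: every world has an R-successor.
(A) Dia Box p -> Box p (the dual of axiom 5) characterises the euclidean frames. R is not euclidean — not valid.
(B) Box p -> Dia p is axiom D; it is valid on a frame exactly when R is serial. R is serial, so valid.
(C) p -> Box Dia p (axiom B) characterises the symmetric frames. R is symmetric — valid.
(D) Box p -> Box Box p (axiom 4) characterises the transitive frames. R is not transitive — not valid.
(E) Box p -> p is axiom T, which corresponds to reflexivity. R is reflexive — valid.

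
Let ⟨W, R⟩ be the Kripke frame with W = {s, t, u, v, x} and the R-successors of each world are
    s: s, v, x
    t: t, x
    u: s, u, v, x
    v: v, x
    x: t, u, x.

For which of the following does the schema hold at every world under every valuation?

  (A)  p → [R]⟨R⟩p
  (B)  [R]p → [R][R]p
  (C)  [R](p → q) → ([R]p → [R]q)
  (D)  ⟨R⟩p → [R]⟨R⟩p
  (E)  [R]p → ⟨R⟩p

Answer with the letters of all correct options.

C, E

R is not symmetric: s R v but not v R s.
R is not transitive: s R x and x R t but not s R t.
R is not euclidean: s R v and s R s but not v R s.
R is serial: every world has an R-successor.
(A) p → [R]⟨R⟩p is axiom B, which corresponds to symmetry. R is not symmetric — not valid.
(B) axiom 4: valid iff R is transitive. R is not transitive — not valid.
(C) [R](p → q) → ([R]p → [R]q) is the K axiom; it holds on all frames — valid.
(D) axiom 5: valid iff R is euclidean. R is not euclidean — not valid.
(E) [R]p → ⟨R⟩p is axiom D, which corresponds to seriality. R is serial — valid.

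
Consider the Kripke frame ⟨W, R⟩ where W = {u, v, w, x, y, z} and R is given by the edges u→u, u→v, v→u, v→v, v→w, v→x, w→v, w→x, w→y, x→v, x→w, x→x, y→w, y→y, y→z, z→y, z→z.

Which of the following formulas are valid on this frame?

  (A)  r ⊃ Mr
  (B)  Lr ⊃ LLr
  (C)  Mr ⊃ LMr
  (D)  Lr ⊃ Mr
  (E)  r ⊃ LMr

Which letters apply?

R is not reflexive: not w R w.
R is symmetric: every R-edge is matched by its reverse.
R is not transitive: u R v and v R w but not u R w.
R is not euclidean: v R u and v R w but not u R w.
R is serial: every world has an R-successor.
(A) r ⊃ Mr (the dual of axiom T) characterises the reflexive frames. R is not reflexive — not valid.
(B) axiom 4: valid iff R is transitive. R is not transitive — not valid.
(C) Mr ⊃ LMr (axiom 5) characterises the euclidean frames. R is not euclidean — not valid.
(D) Lr ⊃ Mr (axiom D) characterises the serial frames. R is serial — valid.
(E) r ⊃ LMr is axiom B, which corresponds to symmetry. R is symmetric — valid.

D, E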